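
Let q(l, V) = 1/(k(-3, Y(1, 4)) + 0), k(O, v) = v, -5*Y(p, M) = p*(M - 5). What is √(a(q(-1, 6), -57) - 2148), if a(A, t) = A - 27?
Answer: I*√2170 ≈ 46.583*I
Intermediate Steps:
Y(p, M) = -p*(-5 + M)/5 (Y(p, M) = -p*(M - 5)/5 = -p*(-5 + M)/5)
q(l, V) = 5 (q(l, V) = 1/((⅕)*1*(5 - 1*4) + 0) = 1/((⅕)*1*(5 - 4) + 0) = 1/((⅕)*1*1 + 0) = 1/(⅕ + 0) = 1/(⅕) = 5)
a(A, t) = -27 + A
√(a(q(-1, 6), -57) - 2148) = √((-27 + 5) - 2148) = √(-22 - 2148) = √(-2170) = I*√2170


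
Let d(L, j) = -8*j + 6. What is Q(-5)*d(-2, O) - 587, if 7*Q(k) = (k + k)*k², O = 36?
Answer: 66391/7 ≈ 9484.4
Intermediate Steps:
d(L, j) = 6 - 8*j
Q(k) = 2*k³/7 (Q(k) = ((k + k)*k²)/7 = ((2*k)*k²)/7 = (2*k³)/7 = 2*k³/7)
Q(-5)*d(-2, O) - 587 = ((2/7)*(-5)³)*(6 - 8*36) - 587 = ((2/7)*(-125))*(6 - 288) - 587 = -250/7*(-282) - 587 = 70500/7 - 587 = 66391/7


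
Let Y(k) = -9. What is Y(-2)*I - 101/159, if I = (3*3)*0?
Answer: -101/159 ≈ -0.63522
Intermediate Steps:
I = 0 (I = 9*0 = 0)
Y(-2)*I - 101/159 = -9*0 - 101/159 = 0 - 101*1/159 = 0 - 101/159 = -101/159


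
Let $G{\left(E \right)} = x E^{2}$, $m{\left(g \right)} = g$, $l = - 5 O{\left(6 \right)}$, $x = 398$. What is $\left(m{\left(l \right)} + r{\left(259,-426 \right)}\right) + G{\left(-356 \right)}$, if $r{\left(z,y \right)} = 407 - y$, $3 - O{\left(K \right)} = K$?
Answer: $50441776$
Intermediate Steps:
$O{\left(K \right)} = 3 - K$
$l = 15$ ($l = - 5 \left(3 - 6\right) = \left(-5\right) \left(-3\right) = 15$)
$G{\left(E \right)} = 398 E^{2}$
$\left(m{\left(l \right)} + r{\left(259,-426 \right)}\right) + G{\left(-356 \right)} = \left(15 + \left(407 - -426\right)\right) + 398 \left(-356\right)^{2} = \left(15 + \left(407 + 426\right)\right) + 398 \cdot 126736 = \left(15 + 833\right) + 50440928 = 848 + 50440928 = 50441776$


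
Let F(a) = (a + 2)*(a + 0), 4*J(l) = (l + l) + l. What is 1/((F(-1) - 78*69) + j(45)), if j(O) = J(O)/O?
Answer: -4/21529 ≈ -0.00018580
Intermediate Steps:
J(l) = 3*l/4 (J(l) = ((l + l) + l)/4 = (2*l + l)/4 = (3*l)/4 = 3*l/4)
j(O) = 3/4 (j(O) = (3*O/4)/O = 3/4)
F(a) = a*(2 + a) (F(a) = (2 + a)*a = a*(2 + a))
1/((F(-1) - 78*69) + j(45)) = 1/((-(2 - 1) - 78*69) + 3/4) = 1/((-1*1 - 5382) + 3/4) = 1/((-1 - 5382) + 3/4) = 1/(-5383 + 3/4) = 1/(-21529/4) = -4/21529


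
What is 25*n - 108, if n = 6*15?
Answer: 2142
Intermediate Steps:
n = 90
25*n - 108 = 25*90 - 108 = 2250 - 108 = 2142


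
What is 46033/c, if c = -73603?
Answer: -46033/73603 ≈ -0.62542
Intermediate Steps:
46033/c = 46033/(-73603) = 46033*(-1/73603) = -46033/73603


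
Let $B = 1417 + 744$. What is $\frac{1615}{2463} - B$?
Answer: $- \frac{5320928}{2463} \approx -2160.3$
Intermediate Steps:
$B = 2161$
$\frac{1615}{2463} - B = \frac{1615}{2463} - 2161 = - \frac{5320928}{2463}$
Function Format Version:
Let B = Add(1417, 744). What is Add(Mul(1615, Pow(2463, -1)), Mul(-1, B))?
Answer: Rational(-5320928, 2463) ≈ -2160.3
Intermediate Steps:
B = 2161
Add(Mul(1615, Pow(2463, -1)), Mul(-1, B)) = Add(Mul(1615, Pow(2463, -1)), Mul(-1, 2161)) = Add(Mul(1615, Rational(1, 2463)), -2161) = Add(Rational(1615, 2463), -2161) = Rational(-5320928, 2463)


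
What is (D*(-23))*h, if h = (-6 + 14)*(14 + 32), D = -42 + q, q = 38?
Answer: 33856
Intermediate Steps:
D = -4 (D = -42 + 38 = -4)
h = 368 (h = 8*46 = 368)
(D*(-23))*h = -4*(-23)*368 = 92*368 = 33856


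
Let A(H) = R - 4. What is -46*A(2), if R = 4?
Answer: 0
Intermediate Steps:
A(H) = 0 (A(H) = 4 - 4 = 0)
-46*A(2) = -46*0 = 0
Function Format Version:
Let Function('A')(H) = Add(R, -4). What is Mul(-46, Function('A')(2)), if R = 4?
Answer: 0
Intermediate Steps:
Function('A')(H) = 0 (Function('A')(H) = Add(4, -4) = 0)
Mul(-46, Function('A')(2)) = Mul(-46, 0) = 0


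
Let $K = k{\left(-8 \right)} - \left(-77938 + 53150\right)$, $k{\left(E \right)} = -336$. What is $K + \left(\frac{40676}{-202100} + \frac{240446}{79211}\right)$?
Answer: $\frac{97871567007791}{4002135775} \approx 24455.0$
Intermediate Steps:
$K = 24452$ ($K = -336 - \left(-77938 + 53150\right) = -336 - -24788 = -336 + 24788 = 24452$)
$K + \left(\frac{40676}{-202100} + \frac{240446}{79211}\right) = 24452 + \left(\frac{40676}{-202100} + \frac{240446}{79211}\right) = 24452 + \left(40676 \left(- \frac{1}{202100}\right) + 240446 \cdot \frac{1}{79211}\right) = 24452 + \left(- \frac{10169}{50525} + \frac{240446}{79211}\right) = 24452 + \frac{11343037491}{4002135775} = \frac{97871567007791}{4002135775}$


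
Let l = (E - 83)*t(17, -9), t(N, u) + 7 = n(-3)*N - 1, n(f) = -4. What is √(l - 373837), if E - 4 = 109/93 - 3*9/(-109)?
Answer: I*√37809154047081/10137 ≈ 606.58*I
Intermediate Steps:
t(N, u) = -8 - 4*N (t(N, u) = -7 + (-4*N - 1) = -7 + (-1 - 4*N) = -8 - 4*N)
E = 54940/10137 (E = 4 + (109/93 - 3*9/(-109)) = 4 + (109*(1/93) - 27*(-1/109)) = 4 + (109/93 + 27/109) = 4 + 14392/10137 = 54940/10137 ≈ 5.4197)
l = 59768756/10137 (l = (54940/10137 - 83)*(-8 - 4*17) = -786431*(-8 - 68)/10137 = -786431/10137*(-76) = 59768756/10137 ≈ 5896.1)
√(l - 373837) = √(59768756/10137 - 373837) = √(-3729816913/10137) = I*√37809154047081/10137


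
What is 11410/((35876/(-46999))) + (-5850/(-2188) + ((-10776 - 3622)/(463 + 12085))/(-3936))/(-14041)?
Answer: -25427241388731526276837/1701096667635412032 ≈ -14948.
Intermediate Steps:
11410/((35876/(-46999))) + (-5850/(-2188) + ((-10776 - 3622)/(463 + 12085))/(-3936))/(-14041) = 11410/((35876*(-1/46999))) + (-5850*(-1/2188) - 14398/12548*(-1/3936))*(-1/14041) = 11410/(-35876/46999) + (2925/1094 - 14398*1/12548*(-1/3936))*(-1/14041) = 11410*(-46999/35876) + (2925/1094 - 7199/6274*(-1/3936))*(-1/14041) = -268129295/17938 + (2925/1094 + 7199/24694464)*(-1/14041) = -268129295/17938 + (36119591453/13507871808)*(-1/14041) = -268129295/17938 - 36119591453/189664028056128 = -25427241388731526276837/1701096667635412032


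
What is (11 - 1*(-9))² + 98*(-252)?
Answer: -24296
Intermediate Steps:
(11 - 1*(-9))² + 98*(-252) = (11 + 9)² - 24696 = 20² - 24696 = 400 - 24696 = -24296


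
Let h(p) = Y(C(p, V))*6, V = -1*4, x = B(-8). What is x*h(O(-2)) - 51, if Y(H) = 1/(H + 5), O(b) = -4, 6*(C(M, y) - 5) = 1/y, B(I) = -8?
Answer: -13341/239 ≈ -55.820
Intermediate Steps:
x = -8
V = -4
C(M, y) = 5 + 1/(6*y)
Y(H) = 1/(5 + H)
h(p) = 144/239 (h(p) = 6/(5 + (5 + (⅙)/(-4))) = 6/(5 + (5 + (⅙)*(-¼))) = 6/(5 + (5 - 1/24)) = 6/(5 + 119/24) = 6/(239/24) = (24/239)*6 = 144/239)
x*h(O(-2)) - 51 = -8*144/239 - 51 = -1152/239 - 51 = -13341/239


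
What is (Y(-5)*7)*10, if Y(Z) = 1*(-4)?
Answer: -280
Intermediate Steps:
Y(Z) = -4
(Y(-5)*7)*10 = -4*7*10 = -28*10 = -280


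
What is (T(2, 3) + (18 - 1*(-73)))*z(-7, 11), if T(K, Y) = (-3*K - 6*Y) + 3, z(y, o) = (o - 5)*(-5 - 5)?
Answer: -4200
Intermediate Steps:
z(y, o) = 50 - 10*o (z(y, o) = (-5 + o)*(-10) = 50 - 10*o)
T(K, Y) = 3 - 6*Y - 3*K (T(K, Y) = (-6*Y - 3*K) + 3 = 3 - 6*Y - 3*K)
(T(2, 3) + (18 - 1*(-73)))*z(-7, 11) = ((3 - 6*3 - 3*2) + (18 - 1*(-73)))*(50 - 10*11) = ((3 - 18 - 6) + (18 + 73))*(50 - 110) = (-21 + 91)*(-60) = 70*(-60) = -4200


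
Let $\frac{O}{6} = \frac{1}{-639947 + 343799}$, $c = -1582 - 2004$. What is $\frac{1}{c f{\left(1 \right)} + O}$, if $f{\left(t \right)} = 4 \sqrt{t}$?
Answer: $- \frac{49358}{707991153} \approx -6.9716 \cdot 10^{-5}$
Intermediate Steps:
$c = -3586$
$O = - \frac{1}{49358}$ ($O = \frac{6}{-639947 + 343799} = \frac{6}{-296148} = 6 \left(- \frac{1}{296148}\right) = - \frac{1}{49358} \approx -2.026 \cdot 10^{-5}$)
$\frac{1}{c f{\left(1 \right)} + O} = \frac{1}{- 3586 \cdot 4 \sqrt{1} - \frac{1}{49358}} = \frac{1}{- 3586 \cdot 4 \cdot 1 - \frac{1}{49358}} = \frac{1}{\left(-3586\right) 4 - \frac{1}{49358}} = \frac{1}{-14344 - \frac{1}{49358}} = \frac{1}{- \frac{707991153}{49358}} = - \frac{49358}{707991153}$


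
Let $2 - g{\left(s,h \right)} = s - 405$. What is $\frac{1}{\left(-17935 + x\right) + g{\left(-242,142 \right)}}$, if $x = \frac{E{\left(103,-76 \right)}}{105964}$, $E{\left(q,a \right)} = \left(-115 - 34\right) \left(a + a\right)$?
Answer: $- \frac{26491}{457917764} \approx -5.7851 \cdot 10^{-5}$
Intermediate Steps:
$E{\left(q,a \right)} = - 298 a$ ($E{\left(q,a \right)} = - 149 \cdot 2 a = - 298 a$)
$g{\left(s,h \right)} = 407 - s$ ($g{\left(s,h \right)} = 2 - \left(s - 405\right) = 2 - \left(-405 + s\right) = 407 - s$)
$x = \frac{5662}{26491}$ ($x = \frac{\left(-298\right) \left(-76\right)}{105964} = 22648 \cdot \frac{1}{105964} = \frac{5662}{26491} \approx 0.21373$)
$\frac{1}{\left(-17935 + x\right) + g{\left(-242,142 \right)}} = \frac{1}{\left(-17935 + \frac{5662}{26491}\right) + \left(407 - -242\right)} = \frac{1}{- \frac{475110423}{26491} + \left(407 + 242\right)} = \frac{1}{- \frac{475110423}{26491} + 649} = \frac{1}{- \frac{457917764}{26491}} = - \frac{26491}{457917764}$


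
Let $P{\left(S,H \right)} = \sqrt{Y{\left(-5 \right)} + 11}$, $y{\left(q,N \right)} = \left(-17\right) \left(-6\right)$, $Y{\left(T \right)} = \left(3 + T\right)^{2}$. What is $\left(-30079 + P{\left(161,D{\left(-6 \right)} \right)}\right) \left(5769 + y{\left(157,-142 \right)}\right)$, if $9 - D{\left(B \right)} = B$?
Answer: $-176593809 + 5871 \sqrt{15} \approx -1.7657 \cdot 10^{8}$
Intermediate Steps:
$y{\left(q,N \right)} = 102$
$D{\left(B \right)} = 9 - B$
$P{\left(S,H \right)} = \sqrt{15}$ ($P{\left(S,H \right)} = \sqrt{\left(3 - 5\right)^{2} + 11} = \sqrt{\left(-2\right)^{2} + 11} = \sqrt{4 + 11} = \sqrt{15}$)
$\left(-30079 + P{\left(161,D{\left(-6 \right)} \right)}\right) \left(5769 + y{\left(157,-142 \right)}\right) = \left(-30079 + \sqrt{15}\right) \left(5769 + 102\right) = \left(-30079 + \sqrt{15}\right) 5871 = -176593809 + 5871 \sqrt{15}$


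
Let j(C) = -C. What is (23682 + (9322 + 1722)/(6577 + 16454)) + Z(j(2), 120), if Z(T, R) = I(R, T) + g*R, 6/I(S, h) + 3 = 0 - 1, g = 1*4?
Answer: 1112903039/46062 ≈ 24161.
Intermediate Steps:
g = 4
I(S, h) = -3/2 (I(S, h) = 6/(-3 + (0 - 1)) = 6/(-3 - 1) = 6/(-4) = 6*(-¼) = -3/2)
Z(T, R) = -3/2 + 4*R
(23682 + (9322 + 1722)/(6577 + 16454)) + Z(j(2), 120) = (23682 + (9322 + 1722)/(6577 + 16454)) + (-3/2 + 4*120) = (23682 + 11044/23031) + (-3/2 + 480) = (23682 + 11044*(1/23031)) + 957/2 = (23682 + 11044/23031) + 957/2 = 545431186/23031 + 957/2 = 1112903039/46062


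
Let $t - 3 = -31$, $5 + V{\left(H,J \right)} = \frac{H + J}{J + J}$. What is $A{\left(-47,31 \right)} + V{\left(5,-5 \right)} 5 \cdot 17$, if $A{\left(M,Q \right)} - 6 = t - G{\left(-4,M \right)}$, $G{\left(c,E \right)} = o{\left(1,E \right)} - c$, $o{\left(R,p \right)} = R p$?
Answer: $-404$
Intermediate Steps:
$V{\left(H,J \right)} = -5 + \frac{H + J}{2 J}$ ($V{\left(H,J \right)} = -5 + \frac{H + J}{J + J} = -5 + \frac{H + J}{2 J}$)
$t = -28$ ($t = 3 - 31 = -28$)
$G{\left(c,E \right)} = E - c$ ($G{\left(c,E \right)} = 1 E - c = E - c$)
$A{\left(M,Q \right)} = -26 - M$ ($A{\left(M,Q \right)} = 6 - \left(28 + 4 + M\right) = 6 - \left(32 + M\right) = -26 - M$)
$A{\left(-47,31 \right)} + V{\left(5,-5 \right)} 5 \cdot 17 = \left(-26 - -47\right) + \frac{5 - -45}{2 \left(-5\right)} 5 \cdot 17 = \left(-26 + 47\right) + \frac{1}{2} \left(- \frac{1}{5}\right) \left(5 + 45\right) 5 \cdot 17 = 21 + \frac{1}{2} \left(- \frac{1}{5}\right) 50 \cdot 5 \cdot 17 = 21 + \left(-5\right) 5 \cdot 17 = 21 - 425 = -404$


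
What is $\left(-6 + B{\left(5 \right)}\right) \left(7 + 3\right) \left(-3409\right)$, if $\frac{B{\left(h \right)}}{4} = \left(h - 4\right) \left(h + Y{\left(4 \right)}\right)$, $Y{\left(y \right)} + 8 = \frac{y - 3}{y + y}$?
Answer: $596575$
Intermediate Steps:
$Y{\left(y \right)} = -8 + \frac{-3 + y}{2 y}$ ($Y{\left(y \right)} = -8 + \frac{y - 3}{y + y} = -8 + \frac{-3 + y}{2 y}$)
$B{\left(h \right)} = 4 \left(-4 + h\right) \left(- \frac{63}{8} + h\right)$ ($B{\left(h \right)} = 4 \left(h - 4\right) \left(h + \frac{3 \left(-1 - 20\right)}{2 \cdot 4}\right) = 4 \left(-4 + h\right) \left(h + \frac{3}{2} \cdot \frac{1}{4} \left(-1 - 20\right)\right) = 4 \left(-4 + h\right) \left(h + \frac{3}{2} \cdot \frac{1}{4} \left(-21\right)\right) = 4 \left(-4 + h\right) \left(h - \frac{63}{8}\right) = 4 \left(-4 + h\right) \left(- \frac{63}{8} + h\right)$)
$\left(-6 + B{\left(5 \right)}\right) \left(7 + 3\right) \left(-3409\right) = \left(-6 + \left(126 + 4 \cdot 5^{2} - \frac{475}{2}\right)\right) \left(7 + 3\right) \left(-3409\right) = \left(-6 + \left(126 + 4 \cdot 25 - \frac{475}{2}\right)\right) 10 \left(-3409\right) = \left(-6 + \left(126 + 100 - \frac{475}{2}\right)\right) 10 \left(-3409\right) = \left(-6 - \frac{23}{2}\right) 10 \left(-3409\right) = \left(- \frac{35}{2}\right) 10 \left(-3409\right) = \left(-175\right) \left(-3409\right) = 596575$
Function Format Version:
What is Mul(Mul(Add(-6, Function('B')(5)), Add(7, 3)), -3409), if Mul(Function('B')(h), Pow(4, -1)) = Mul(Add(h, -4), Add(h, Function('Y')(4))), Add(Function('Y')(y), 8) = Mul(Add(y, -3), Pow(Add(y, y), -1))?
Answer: 596575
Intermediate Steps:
Function('Y')(y) = Add(-8, Mul(Rational(1, 2), Pow(y, -1), Add(-3, y))) (Function('Y')(y) = Add(-8, Mul(Add(y, -3), Pow(Add(y, y), -1))) = Add(-8, Mul(Add(-3, y), Pow(Mul(2, y), -1))) = Add(-8, Mul(Add(-3, y), Mul(Rational(1, 2), Pow(y, -1)))) = Add(-8, Mul(Rational(1, 2), Pow(y, -1), Add(-3, y))))
Function('B')(h) = Mul(4, Add(-4, h), Add(Rational(-63, 8), h)) (Function('B')(h) = Mul(4, Mul(Add(h, -4), Add(h, Mul(Rational(3, 2), Pow(4, -1), Add(-1, Mul(-5, 4)))))) = Mul(4, Mul(Add(-4, h), Add(h, Mul(Rational(3, 2), Rational(1, 4), Add(-1, -20))))) = Mul(4, Mul(Add(-4, h), Add(h, Mul(Rational(3, 2), Rational(1, 4), -21)))) = Mul(4, Mul(Add(-4, h), Add(h, Rational(-63, 8)))) = Mul(4, Mul(Add(-4, h), Add(Rational(-63, 8), h))) = Mul(4, Add(-4, h), Add(Rational(-63, 8), h)))
Mul(Mul(Add(-6, Function('B')(5)), Add(7, 3)), -3409) = Mul(Mul(Add(-6, Add(126, Mul(4, Pow(5, 2)), Mul(Rational(-95, 2), 5))), Add(7, 3)), -3409) = Mul(Mul(Add(-6, Add(126, Mul(4, 25), Rational(-475, 2))), 10), -3409) = Mul(Mul(Add(-6, Add(126, 100, Rational(-475, 2))), 10), -3409) = Mul(Mul(Add(-6, Rational(-23, 2)), 10), -3409) = Mul(Mul(Rational(-35, 2), 10), -3409) = Mul(-175, -3409) = 596575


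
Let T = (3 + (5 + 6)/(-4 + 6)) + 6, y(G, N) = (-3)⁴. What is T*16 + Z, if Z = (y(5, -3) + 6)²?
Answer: 7801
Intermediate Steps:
y(G, N) = 81
T = 29/2 (T = (3 + 11/2) + 6 = 17/2 + 6 = 29/2 ≈ 14.500)
Z = 7569 (Z = (81 + 6)² = 87² = 7569)
T*16 + Z = (29/2)*16 + 7569 = 232 + 7569 = 7801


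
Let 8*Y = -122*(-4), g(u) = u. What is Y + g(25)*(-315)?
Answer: -7814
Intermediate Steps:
Y = 61 (Y = (-122*(-4))/8 = (⅛)*488 = 61)
Y + g(25)*(-315) = 61 + 25*(-315) = 61 - 7875 = -7814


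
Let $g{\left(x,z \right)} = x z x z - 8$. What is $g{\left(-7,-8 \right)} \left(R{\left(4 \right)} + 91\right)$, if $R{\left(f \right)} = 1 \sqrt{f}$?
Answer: $290904$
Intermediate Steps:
$R{\left(f \right)} = \sqrt{f}$
$g{\left(x,z \right)} = -8 + x^{2} z^{2}$ ($g{\left(x,z \right)} = z x^{2} z - 8 = x^{2} z^{2} - 8 = -8 + x^{2} z^{2}$)
$g{\left(-7,-8 \right)} \left(R{\left(4 \right)} + 91\right) = \left(-8 + \left(-7\right)^{2} \left(-8\right)^{2}\right) \left(\sqrt{4} + 91\right) = \left(-8 + 49 \cdot 64\right) \left(2 + 91\right) = \left(-8 + 3136\right) 93 = 3128 \cdot 93 = 290904$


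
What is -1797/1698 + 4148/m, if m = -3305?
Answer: -4327463/1870630 ≈ -2.3134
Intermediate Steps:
-1797/1698 + 4148/m = -1797/1698 + 4148/(-3305) = -1797*1/1698 + 4148*(-1/3305) = -599/566 - 4148/3305 = -4327463/1870630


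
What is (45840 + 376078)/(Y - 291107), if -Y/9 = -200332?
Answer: 60274/215983 ≈ 0.27907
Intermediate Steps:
Y = 1802988 (Y = -9*(-200332) = 1802988)
(45840 + 376078)/(Y - 291107) = (45840 + 376078)/(1802988 - 291107) = 421918/1511881 = 421918*(1/1511881) = 60274/215983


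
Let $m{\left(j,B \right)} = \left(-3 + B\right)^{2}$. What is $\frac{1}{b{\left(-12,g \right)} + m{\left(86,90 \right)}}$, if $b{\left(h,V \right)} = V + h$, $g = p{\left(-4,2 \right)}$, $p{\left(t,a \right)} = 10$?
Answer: $\frac{1}{7567} \approx 0.00013215$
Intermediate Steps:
$g = 10$
$\frac{1}{b{\left(-12,g \right)} + m{\left(86,90 \right)}} = \frac{1}{\left(10 - 12\right) + \left(-3 + 90\right)^{2}} = \frac{1}{-2 + 87^{2}} = \frac{1}{-2 + 7569} = \frac{1}{7567}$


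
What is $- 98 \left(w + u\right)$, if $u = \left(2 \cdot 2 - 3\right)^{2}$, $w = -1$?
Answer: $0$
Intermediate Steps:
$u = 1$ ($u = \left(4 - 3\right)^{2} = 1^{2} = 1$)
$- 98 \left(w + u\right) = - 98 \left(-1 + 1\right) = \left(-98\right) 0 = 0$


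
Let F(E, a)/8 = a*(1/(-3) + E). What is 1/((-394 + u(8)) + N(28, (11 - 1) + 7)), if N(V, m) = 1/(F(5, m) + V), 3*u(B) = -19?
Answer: -5964/2387579 ≈ -0.0024979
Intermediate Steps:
u(B) = -19/3 (u(B) = (⅓)*(-19) = -19/3)
F(E, a) = 8*a*(-⅓ + E) (F(E, a) = 8*(a*(1/(-3) + E)) = 8*(a*(-⅓ + E)) = 8*a*(-⅓ + E))
N(V, m) = 1/(V + 112*m/3) (N(V, m) = 1/(8*m*(-1 + 3*5)/3 + V) = 1/(8*m*(-1 + 15)/3 + V) = 1/((8/3)*m*14 + V) = 1/(112*m/3 + V) = 1/(V + 112*m/3))
1/((-394 + u(8)) + N(28, (11 - 1) + 7)) = 1/((-394 - 19/3) + 3/(3*28 + 112*((11 - 1) + 7))) = 1/(-1201/3 + 3/(84 + 112*(10 + 7))) = 1/(-1201/3 + 3/(84 + 112*17)) = 1/(-1201/3 + 3/(84 + 1904)) = 1/(-1201/3 + 3/1988) = 1/(-2387579/5964) = -5964/2387579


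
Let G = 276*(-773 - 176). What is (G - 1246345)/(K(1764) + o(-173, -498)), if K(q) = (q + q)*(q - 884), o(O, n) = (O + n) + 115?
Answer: -1508269/3104084 ≈ -0.48590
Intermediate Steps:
G = -261924 (G = 276*(-949) = -261924)
o(O, n) = 115 + O + n
K(q) = 2*q*(-884 + q) (K(q) = (2*q)*(-884 + q) = 2*q*(-884 + q))
(G - 1246345)/(K(1764) + o(-173, -498)) = (-261924 - 1246345)/(2*1764*(-884 + 1764) + (115 - 173 - 498)) = -1508269/(2*1764*880 - 556) = -1508269/(3104640 - 556) = -1508269/3104084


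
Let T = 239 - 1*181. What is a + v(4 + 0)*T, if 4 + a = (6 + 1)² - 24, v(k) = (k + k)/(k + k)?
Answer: 79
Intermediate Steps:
v(k) = 1 (v(k) = (2*k)/((2*k)) = (2*k)*(1/(2*k)) = 1)
T = 58 (T = 239 - 181 = 58)
a = 21 (a = -4 + ((6 + 1)² - 24) = -4 + (7² - 24) = -4 + (49 - 24) = -4 + 25 = 21)
a + v(4 + 0)*T = 21 + 1*58 = 21 + 58 = 79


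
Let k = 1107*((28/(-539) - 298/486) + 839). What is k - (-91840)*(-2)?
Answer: 515839204/693 ≈ 7.4436e+5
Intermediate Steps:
k = 643129444/693 (k = 1107*((28*(-1/539) - 298*1/486) + 839) = 1107*((-4/77 - 149/243) + 839) = 1107*(-12445/18711 + 839) = 1107*(15686084/18711) = 643129444/693 ≈ 9.2804e+5)
k - (-91840)*(-2) = 643129444/693 - (-91840)*(-2) = 643129444/693 - 1*183680 = 643129444/693 - 183680 = 515839204/693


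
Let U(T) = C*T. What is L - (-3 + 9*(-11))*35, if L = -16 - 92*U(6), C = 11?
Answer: -2518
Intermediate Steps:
U(T) = 11*T
L = -6088 (L = -16 - 1012*6 = -16 - 92*66 = -16 - 6072 = -6088)
L - (-3 + 9*(-11))*35 = -6088 - (-3 + 9*(-11))*35 = -6088 - (-3 - 99)*35 = -6088 - (-102)*35 = -6088 - 1*(-3570) = -6088 + 3570 = -2518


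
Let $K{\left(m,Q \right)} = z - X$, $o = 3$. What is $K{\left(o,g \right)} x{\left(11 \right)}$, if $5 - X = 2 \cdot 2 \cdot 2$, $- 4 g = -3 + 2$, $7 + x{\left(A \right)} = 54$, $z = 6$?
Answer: $423$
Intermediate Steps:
$x{\left(A \right)} = 47$ ($x{\left(A \right)} = -7 + 54 = 47$)
$g = \frac{1}{4}$ ($g = - \frac{-3 + 2}{4} = \left(- \frac{1}{4}\right) \left(-1\right) = \frac{1}{4} \approx 0.25$)
$X = -3$ ($X = 5 - 2 \cdot 2 \cdot 2 = 5 - 4 \cdot 2 = 5 - 8 = -3$)
$K{\left(m,Q \right)} = 9$ ($K{\left(m,Q \right)} = 6 - -3 = 6 + 3 = 9$)
$K{\left(o,g \right)} x{\left(11 \right)} = 9 \cdot 47 = 423$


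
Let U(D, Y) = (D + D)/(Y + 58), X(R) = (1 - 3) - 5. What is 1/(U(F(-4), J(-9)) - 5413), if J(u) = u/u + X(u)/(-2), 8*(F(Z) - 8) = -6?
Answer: -125/676596 ≈ -0.00018475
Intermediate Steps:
F(Z) = 29/4 (F(Z) = 8 + (1/8)*(-6) = 8 - 3/4 = 29/4)
X(R) = -7 (X(R) = -2 - 5 = -7)
J(u) = 9/2 (J(u) = u/u - 7/(-2) = 1 - 7*(-1/2) = 1 + 7/2 = 9/2)
U(D, Y) = 2*D/(58 + Y) (U(D, Y) = (2*D)/(58 + Y) = 2*D/(58 + Y))
1/(U(F(-4), J(-9)) - 5413) = 1/(2*(29/4)/(58 + 9/2) - 5413) = 1/(2*(29/4)/(125/2) - 5413) = 1/(2*(29/4)*(2/125) - 5413) = 1/(29/125 - 5413) = 1/(-676596/125) = -125/676596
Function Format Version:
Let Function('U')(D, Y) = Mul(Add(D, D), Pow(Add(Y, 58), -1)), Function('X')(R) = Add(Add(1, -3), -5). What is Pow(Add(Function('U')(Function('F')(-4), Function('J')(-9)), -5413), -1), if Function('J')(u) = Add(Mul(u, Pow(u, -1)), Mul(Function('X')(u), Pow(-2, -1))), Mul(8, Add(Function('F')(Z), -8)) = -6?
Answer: Rational(-125, 676596) ≈ -0.00018475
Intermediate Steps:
Function('F')(Z) = Rational(29, 4) (Function('F')(Z) = Add(8, Mul(Rational(1, 8), -6)) = Add(8, Rational(-3, 4)) = Rational(29, 4))
Function('X')(R) = -7 (Function('X')(R) = Add(-2, -5) = -7)
Function('J')(u) = Rational(9, 2) (Function('J')(u) = Add(Mul(u, Pow(u, -1)), Mul(-7, Pow(-2, -1))) = Add(1, Mul(-7, Rational(-1, 2))) = Add(1, Rational(7, 2)) = Rational(9, 2))
Function('U')(D, Y) = Mul(2, D, Pow(Add(58, Y), -1)) (Function('U')(D, Y) = Mul(Mul(2, D), Pow(Add(58, Y), -1)) = Mul(2, D, Pow(Add(58, Y), -1)))
Pow(Add(Function('U')(Function('F')(-4), Function('J')(-9)), -5413), -1) = Pow(Add(Mul(2, Rational(29, 4), Pow(Add(58, Rational(9, 2)), -1)), -5413), -1) = Pow(Add(Mul(2, Rational(29, 4), Pow(Rational(125, 2), -1)), -5413), -1) = Pow(Add(Mul(2, Rational(29, 4), Rational(2, 125)), -5413), -1) = Pow(Add(Rational(29, 125), -5413), -1) = Pow(Rational(-676596, 125), -1) = Rational(-125, 676596)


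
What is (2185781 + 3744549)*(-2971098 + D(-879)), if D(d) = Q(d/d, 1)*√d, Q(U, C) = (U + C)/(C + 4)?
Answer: -17619591602340 + 2372132*I*√879 ≈ -1.762e+13 + 7.0329e+7*I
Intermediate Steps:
Q(U, C) = (C + U)/(4 + C)
D(d) = 2*√d/5 (D(d) = ((1 + d/d)/(4 + 1))*√d = ((1 + 1)/5)*√d = ((⅕)*2)*√d = 2*√d/5)
(2185781 + 3744549)*(-2971098 + D(-879)) = (2185781 + 3744549)*(-2971098 + 2*√(-879)/5) = 5930330*(-2971098 + 2*(I*√879)/5) = 5930330*(-2971098 + 2*I*√879/5) = -17619591602340 + 2372132*I*√879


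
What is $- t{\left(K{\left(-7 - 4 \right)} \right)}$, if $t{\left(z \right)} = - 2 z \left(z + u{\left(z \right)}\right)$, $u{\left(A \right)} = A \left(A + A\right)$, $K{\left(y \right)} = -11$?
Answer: $-5082$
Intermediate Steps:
$u{\left(A \right)} = 2 A^{2}$ ($u{\left(A \right)} = A 2 A = 2 A^{2}$)
$t{\left(z \right)} = - 2 z \left(z + 2 z^{2}\right)$
$- t{\left(K{\left(-7 - 4 \right)} \right)} = - \left(-11\right)^{2} \left(-2 - -44\right) = - 121 \left(-2 + 44\right) = - 121 \cdot 42 = \left(-1\right) 5082 = -5082$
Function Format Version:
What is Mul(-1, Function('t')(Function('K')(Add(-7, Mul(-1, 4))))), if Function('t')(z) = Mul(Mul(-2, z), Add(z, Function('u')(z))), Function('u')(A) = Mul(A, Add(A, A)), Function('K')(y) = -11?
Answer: -5082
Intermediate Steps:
Function('u')(A) = Mul(2, Pow(A, 2)) (Function('u')(A) = Mul(A, Mul(2, A)) = Mul(2, Pow(A, 2)))
Function('t')(z) = Mul(-2, z, Add(z, Mul(2, Pow(z, 2)))) (Function('t')(z) = Mul(Mul(-2, z), Add(z, Mul(2, Pow(z, 2)))) = Mul(-2, z, Add(z, Mul(2, Pow(z, 2)))))
Mul(-1, Function('t')(Function('K')(Add(-7, Mul(-1, 4))))) = Mul(-1, Mul(Pow(-11, 2), Add(-2, Mul(-4, -11)))) = Mul(-1, Mul(121, Add(-2, 44))) = Mul(-1, Mul(121, 42)) = Mul(-1, 5082) = -5082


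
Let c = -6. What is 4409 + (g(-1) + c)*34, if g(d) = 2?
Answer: 4273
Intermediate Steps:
4409 + (g(-1) + c)*34 = 4409 + (2 - 6)*34 = 4409 - 4*34 = 4409 - 136 = 4273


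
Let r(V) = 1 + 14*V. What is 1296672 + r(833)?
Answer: 1308335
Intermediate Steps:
1296672 + r(833) = 1296672 + (1 + 14*833) = 1296672 + (1 + 11662) = 1296672 + 11663 = 1308335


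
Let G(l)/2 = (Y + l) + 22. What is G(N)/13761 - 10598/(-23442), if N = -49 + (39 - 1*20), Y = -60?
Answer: 23775161/53764227 ≈ 0.44221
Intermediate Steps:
N = -30 (N = -49 + (39 - 20) = -49 + 19 = -30)
G(l) = -76 + 2*l (G(l) = 2*((-60 + l) + 22) = 2*(-38 + l) = -76 + 2*l)
G(N)/13761 - 10598/(-23442) = (-76 + 2*(-30))/13761 - 10598/(-23442) = (-76 - 60)*(1/13761) - 10598*(-1/23442) = -136*1/13761 + 5299/11721 = -136/13761 + 5299/11721 = 23775161/53764227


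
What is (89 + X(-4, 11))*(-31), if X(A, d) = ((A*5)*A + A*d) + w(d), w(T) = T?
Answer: -4216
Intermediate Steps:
X(A, d) = d + 5*A² + A*d (X(A, d) = ((A*5)*A + A*d) + d = ((5*A)*A + A*d) + d = (5*A² + A*d) + d = d + 5*A² + A*d)
(89 + X(-4, 11))*(-31) = (89 + (11 + 5*(-4)² - 4*11))*(-31) = (89 + (11 + 5*16 - 44))*(-31) = (89 + (11 + 80 - 44))*(-31) = (89 + 47)*(-31) = 136*(-31) = -4216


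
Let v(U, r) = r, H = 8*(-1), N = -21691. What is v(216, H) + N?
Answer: -21699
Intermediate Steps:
H = -8
v(216, H) + N = -8 - 21691 = -21699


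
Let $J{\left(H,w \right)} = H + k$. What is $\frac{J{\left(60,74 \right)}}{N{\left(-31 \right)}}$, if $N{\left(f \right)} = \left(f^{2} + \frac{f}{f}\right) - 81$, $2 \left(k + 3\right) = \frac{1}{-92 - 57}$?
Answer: $\frac{16985}{262538} \approx 0.064695$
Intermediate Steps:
$k = - \frac{895}{298}$ ($k = -3 + \frac{1}{2 \left(-92 - 57\right)} = -3 + \frac{1}{2 \left(-149\right)} = -3 + \frac{1}{2} \left(- \frac{1}{149}\right) = -3 - \frac{1}{298} = - \frac{895}{298} \approx -3.0034$)
$N{\left(f \right)} = -80 + f^{2}$ ($N{\left(f \right)} = \left(f^{2} + 1\right) - 81 = \left(1 + f^{2}\right) - 81 = -80 + f^{2}$)
$J{\left(H,w \right)} = - \frac{895}{298} + H$ ($J{\left(H,w \right)} = H - \frac{895}{298} = - \frac{895}{298} + H$)
$\frac{J{\left(60,74 \right)}}{N{\left(-31 \right)}} = \frac{- \frac{895}{298} + 60}{-80 + \left(-31\right)^{2}} = \frac{16985}{298 \left(-80 + 961\right)} = \frac{16985}{298 \cdot 881} = \frac{16985}{298} \cdot \frac{1}{881} = \frac{16985}{262538}$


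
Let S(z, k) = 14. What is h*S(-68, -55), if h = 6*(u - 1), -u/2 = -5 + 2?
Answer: 420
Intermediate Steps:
u = 6 (u = -2*(-5 + 2) = -2*(-3) = 6)
h = 30 (h = 6*(6 - 1) = 6*5 = 30)
h*S(-68, -55) = 30*14 = 420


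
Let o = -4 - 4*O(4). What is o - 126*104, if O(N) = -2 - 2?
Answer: -13092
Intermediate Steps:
O(N) = -4
o = 12 (o = -4 - 4*(-4) = -4 + 16 = 12)
o - 126*104 = 12 - 126*104 = 12 - 13104 = -13092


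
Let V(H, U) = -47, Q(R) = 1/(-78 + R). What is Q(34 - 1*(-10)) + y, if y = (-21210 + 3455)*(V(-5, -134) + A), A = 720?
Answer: -406269911/34 ≈ -1.1949e+7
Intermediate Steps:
y = -11949115 (y = (-21210 + 3455)*(-47 + 720) = -17755*673 = -11949115)
Q(34 - 1*(-10)) + y = 1/(-78 + (34 - 1*(-10))) - 11949115 = 1/(-78 + (34 + 10)) - 11949115 = 1/(-78 + 44) - 11949115 = 1/(-34) - 11949115 = -1/34 - 11949115 = -406269911/34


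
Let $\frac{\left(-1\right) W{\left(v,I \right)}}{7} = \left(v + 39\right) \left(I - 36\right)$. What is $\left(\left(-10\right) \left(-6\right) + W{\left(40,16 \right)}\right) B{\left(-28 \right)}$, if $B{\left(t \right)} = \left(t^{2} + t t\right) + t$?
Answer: $17124800$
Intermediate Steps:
$W{\left(v,I \right)} = - 7 \left(-36 + I\right) \left(39 + v\right)$ ($W{\left(v,I \right)} = - 7 \left(v + 39\right) \left(I - 36\right) = - 7 \left(39 + v\right) \left(-36 + I\right) = - 7 \left(-36 + I\right) \left(39 + v\right)$)
$B{\left(t \right)} = t + 2 t^{2}$ ($B{\left(t \right)} = \left(t^{2} + t^{2}\right) + t = 2 t^{2} + t = t + 2 t^{2}$)
$\left(\left(-10\right) \left(-6\right) + W{\left(40,16 \right)}\right) B{\left(-28 \right)} = \left(\left(-10\right) \left(-6\right) + \left(9828 - 4368 + 252 \cdot 40 - 112 \cdot 40\right)\right) \left(- 28 \left(1 + 2 \left(-28\right)\right)\right) = \left(60 + \left(9828 - 4368 + 10080 - 4480\right)\right) \left(- 28 \left(1 - 56\right)\right) = \left(60 + 11060\right) \left(\left(-28\right) \left(-55\right)\right) = 11120 \cdot 1540 = 17124800$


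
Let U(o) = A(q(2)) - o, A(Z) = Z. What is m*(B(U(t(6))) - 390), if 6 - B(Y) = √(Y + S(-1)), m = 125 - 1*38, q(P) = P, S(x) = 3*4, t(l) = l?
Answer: -33408 - 174*√2 ≈ -33654.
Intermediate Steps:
S(x) = 12
U(o) = 2 - o
m = 87 (m = 125 - 38 = 87)
B(Y) = 6 - √(12 + Y) (B(Y) = 6 - √(Y + 12) = 6 - √(12 + Y))
m*(B(U(t(6))) - 390) = 87*((6 - √(12 + (2 - 1*6))) - 390) = 87*((6 - √(12 + (2 - 6))) - 390) = 87*((6 - √(12 - 4)) - 390) = 87*((6 - √8) - 390) = 87*((6 - 2*√2) - 390) = 87*(-384 - 2*√2) = -33408 - 174*√2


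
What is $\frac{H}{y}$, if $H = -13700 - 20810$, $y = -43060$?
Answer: $\frac{3451}{4306} \approx 0.80144$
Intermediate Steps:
$H = -34510$
$\frac{H}{y} = - \frac{34510}{-43060} = \left(-34510\right) \left(- \frac{1}{43060}\right) = \frac{3451}{4306}$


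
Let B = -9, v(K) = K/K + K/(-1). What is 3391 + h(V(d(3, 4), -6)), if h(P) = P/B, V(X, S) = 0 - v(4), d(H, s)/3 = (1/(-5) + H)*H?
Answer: 10172/3 ≈ 3390.7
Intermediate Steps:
v(K) = 1 - K (v(K) = 1 + K*(-1) = 1 - K)
d(H, s) = 3*H*(-⅕ + H) (d(H, s) = 3*((1/(-5) + H)*H) = 3*((-⅕ + H)*H) = 3*(H*(-⅕ + H)) = 3*H*(-⅕ + H))
V(X, S) = 3 (V(X, S) = 0 - (1 - 1*4) = 0 - (1 - 4) = 0 - 1*(-3) = 0 + 3 = 3)
h(P) = -P/9 (h(P) = P/(-9) = P*(-⅑) = -P/9)
3391 + h(V(d(3, 4), -6)) = 3391 - ⅑*3 = 3391 - ⅓ = 10172/3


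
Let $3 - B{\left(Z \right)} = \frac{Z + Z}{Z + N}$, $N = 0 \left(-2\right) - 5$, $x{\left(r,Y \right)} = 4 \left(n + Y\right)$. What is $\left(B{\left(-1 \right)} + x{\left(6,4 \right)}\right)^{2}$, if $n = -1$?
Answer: $\frac{1936}{9} \approx 215.11$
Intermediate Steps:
$x{\left(r,Y \right)} = -4 + 4 Y$ ($x{\left(r,Y \right)} = 4 \left(-1 + Y\right) = -4 + 4 Y$)
$N = -5$ ($N = 0 - 5 = -5$)
$B{\left(Z \right)} = 3 - \frac{2 Z}{-5 + Z}$ ($B{\left(Z \right)} = 3 - \frac{Z + Z}{Z - 5} = 3 - \frac{2 Z}{-5 + Z}$)
$\left(B{\left(-1 \right)} + x{\left(6,4 \right)}\right)^{2} = \left(\frac{-15 - 1}{-5 - 1} + \left(-4 + 4 \cdot 4\right)\right)^{2} = \left(\frac{1}{-6} \left(-16\right) + \left(-4 + 16\right)\right)^{2} = \left(\left(- \frac{1}{6}\right) \left(-16\right) + 12\right)^{2} = \left(\frac{8}{3} + 12\right)^{2} = \left(\frac{44}{3}\right)^{2} = \frac{1936}{9}$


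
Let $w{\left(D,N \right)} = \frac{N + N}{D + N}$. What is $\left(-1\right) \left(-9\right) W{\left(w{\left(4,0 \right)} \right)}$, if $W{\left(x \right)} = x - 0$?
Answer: $0$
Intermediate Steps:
$w{\left(D,N \right)} = \frac{2 N}{D + N}$
$W{\left(x \right)} = x$ ($W{\left(x \right)} = x + 0 = x$)
$\left(-1\right) \left(-9\right) W{\left(w{\left(4,0 \right)} \right)} = \left(-1\right) \left(-9\right) 2 \cdot 0 \frac{1}{4 + 0} = 9 \cdot 2 \cdot 0 \cdot \frac{1}{4} = 9 \cdot 0 = 0$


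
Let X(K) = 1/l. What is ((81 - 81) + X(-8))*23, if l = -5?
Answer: -23/5 ≈ -4.6000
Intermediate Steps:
X(K) = -1/5 (X(K) = 1/(-5) = -1/5)
((81 - 81) + X(-8))*23 = ((81 - 81) - 1/5)*23 = (0 - 1/5)*23 = -1/5*23 = -23/5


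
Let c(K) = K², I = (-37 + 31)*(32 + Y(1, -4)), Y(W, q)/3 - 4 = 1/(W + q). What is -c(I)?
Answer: -66564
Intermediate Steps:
Y(W, q) = 12 + 3/(W + q)
I = -258 (I = (-37 + 31)*(32 + 3*(1 + 4*1 + 4*(-4))/(1 - 4)) = -6*(32 + 3*(1 + 4 - 16)/(-3)) = -6*(32 + 3*(-⅓)*(-11)) = -6*(32 + 11) = -6*43 = -258)
-c(I) = -1*(-258)² = -1*66564 = -66564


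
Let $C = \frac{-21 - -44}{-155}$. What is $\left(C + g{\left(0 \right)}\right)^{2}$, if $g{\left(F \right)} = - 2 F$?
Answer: $\frac{529}{24025} \approx 0.022019$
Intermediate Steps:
$C = - \frac{23}{155}$ ($C = \left(-21 + 44\right) \left(- \frac{1}{155}\right) = 23 \left(- \frac{1}{155}\right) = - \frac{23}{155} \approx -0.14839$)
$\left(C + g{\left(0 \right)}\right)^{2} = \left(- \frac{23}{155} - 0\right)^{2} = \left(- \frac{23}{155} + 0\right)^{2} = \left(- \frac{23}{155}\right)^{2} = \frac{529}{24025}$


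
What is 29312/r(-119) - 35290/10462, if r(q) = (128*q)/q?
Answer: 1180254/5231 ≈ 225.63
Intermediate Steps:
r(q) = 128
29312/r(-119) - 35290/10462 = 29312/128 - 35290/10462 = 29312*(1/128) - 35290*1/10462 = 229 - 17645/5231 = 1180254/5231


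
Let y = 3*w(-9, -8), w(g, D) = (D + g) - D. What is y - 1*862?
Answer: -889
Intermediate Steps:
w(g, D) = g
y = -27 (y = 3*(-9) = -27)
y - 1*862 = -27 - 1*862 = -27 - 862 = -889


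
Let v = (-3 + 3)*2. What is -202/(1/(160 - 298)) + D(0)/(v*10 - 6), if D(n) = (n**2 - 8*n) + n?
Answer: 27876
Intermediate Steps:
v = 0 (v = 0*2 = 0)
D(n) = n**2 - 7*n
-202/(1/(160 - 298)) + D(0)/(v*10 - 6) = -202/(1/(160 - 298)) + (0*(-7 + 0))/(0*10 - 6) = -202/(1/(-138)) + (0*(-7))/(0 - 6) = -202/(-1/138) + 0/(-6) = -202*(-138) + 0*(-1/6) = 27876 + 0 = 27876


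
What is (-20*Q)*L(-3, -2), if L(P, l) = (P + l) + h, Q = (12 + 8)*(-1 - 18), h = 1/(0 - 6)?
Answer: -117800/3 ≈ -39267.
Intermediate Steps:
h = -⅙ (h = 1/(-6) = -⅙ ≈ -0.16667)
Q = -380 (Q = 20*(-19) = -380)
L(P, l) = -⅙ + P + l (L(P, l) = (P + l) - ⅙ = -⅙ + P + l)
(-20*Q)*L(-3, -2) = (-20*(-380))*(-⅙ - 3 - 2) = 7600*(-31/6) = -117800/3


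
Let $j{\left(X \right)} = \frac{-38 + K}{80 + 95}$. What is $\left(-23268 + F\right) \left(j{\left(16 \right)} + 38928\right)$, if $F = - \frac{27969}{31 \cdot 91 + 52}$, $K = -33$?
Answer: $- \frac{455587670106957}{502775} \approx -9.0615 \cdot 10^{8}$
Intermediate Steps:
$F = - \frac{27969}{2873}$ ($F = - \frac{27969}{2821 + 52} = - \frac{27969}{2873} \approx -9.7351$)
$j{\left(X \right)} = - \frac{71}{175}$ ($j{\left(X \right)} = \frac{-38 - 33}{80 + 95} = - \frac{71}{175}$)
$\left(-23268 + F\right) \left(j{\left(16 \right)} + 38928\right) = \left(-23268 - \frac{27969}{2873}\right) \left(- \frac{71}{175} + 38928\right) = \left(- \frac{66876933}{2873}\right) \frac{6812329}{175} = - \frac{455587670106957}{502775}$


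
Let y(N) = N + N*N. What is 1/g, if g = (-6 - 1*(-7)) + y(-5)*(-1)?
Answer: -1/19 ≈ -0.052632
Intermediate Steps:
y(N) = N + N²
g = -19 (g = (-6 - 1*(-7)) - 5*(1 - 5)*(-1) = (-6 + 7) - 5*(-4)*(-1) = 1 + 20*(-1) = 1 - 20 = -19)
1/g = 1/(-19) = -1/19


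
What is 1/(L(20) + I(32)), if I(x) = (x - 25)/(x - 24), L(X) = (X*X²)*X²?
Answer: 8/25600007 ≈ 3.1250e-7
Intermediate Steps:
L(X) = X⁵ (L(X) = X³*X² = X⁵)
I(x) = (-25 + x)/(-24 + x)
1/(L(20) + I(32)) = 1/(20⁵ + (-25 + 32)/(-24 + 32)) = 1/(3200000 + 7/8) = 1/(25600007/8) = 8/25600007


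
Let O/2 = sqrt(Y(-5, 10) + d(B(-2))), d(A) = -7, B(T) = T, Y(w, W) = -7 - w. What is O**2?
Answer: -36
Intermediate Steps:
O = 6*I (O = 2*sqrt((-7 - 1*(-5)) - 7) = 2*sqrt((-7 + 5) - 7) = 2*sqrt(-2 - 7) = 2*sqrt(-9) = 2*(3*I) = 6*I ≈ 6.0*I)
O**2 = (6*I)**2 = -36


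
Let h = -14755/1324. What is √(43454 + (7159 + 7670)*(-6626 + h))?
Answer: I*√43113900521245/662 ≈ 9918.6*I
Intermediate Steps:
h = -14755/1324 (h = -14755*1/1324 = -14755/1324 ≈ -11.144)
√(43454 + (7159 + 7670)*(-6626 + h)) = √(43454 + (7159 + 7670)*(-6626 - 14755/1324)) = √(43454 + 14829*(-8787579/1324)) = √(43454 - 130311008991/1324) = √(-130253475895/1324) = I*√43113900521245/662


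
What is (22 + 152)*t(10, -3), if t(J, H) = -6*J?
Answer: -10440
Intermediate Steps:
(22 + 152)*t(10, -3) = (22 + 152)*(-6*10) = 174*(-60) = -10440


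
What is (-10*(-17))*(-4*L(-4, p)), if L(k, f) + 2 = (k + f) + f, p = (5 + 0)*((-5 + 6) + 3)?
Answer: -23120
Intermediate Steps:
p = 20 (p = 5*(1 + 3) = 5*4 = 20)
L(k, f) = -2 + k + 2*f (L(k, f) = -2 + ((k + f) + f) = -2 + ((f + k) + f) = -2 + (k + 2*f) = -2 + k + 2*f)
(-10*(-17))*(-4*L(-4, p)) = (-10*(-17))*(-4*(-2 - 4 + 2*20)) = 170*(-4*(-2 - 4 + 40)) = 170*(-4*34) = 170*(-136) = -23120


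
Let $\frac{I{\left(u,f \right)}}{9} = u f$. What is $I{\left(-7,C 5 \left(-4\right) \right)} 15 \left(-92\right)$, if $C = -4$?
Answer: $6955200$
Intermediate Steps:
$I{\left(u,f \right)} = 9 f u$ ($I{\left(u,f \right)} = 9 u f = 9 f u$)
$I{\left(-7,C 5 \left(-4\right) \right)} 15 \left(-92\right) = 9 \left(-4\right) 5 \left(-4\right) \left(-7\right) 15 \left(-92\right) = 9 \left(\left(-20\right) \left(-4\right)\right) \left(-7\right) 15 \left(-92\right) = 9 \cdot 80 \left(-7\right) 15 \left(-92\right) = \left(-5040\right) 15 \left(-92\right) = \left(-75600\right) \left(-92\right) = 6955200$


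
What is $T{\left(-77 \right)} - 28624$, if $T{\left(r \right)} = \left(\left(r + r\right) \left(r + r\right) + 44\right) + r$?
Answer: $-4941$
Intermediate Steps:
$T{\left(r \right)} = 44 + r + 4 r^{2}$ ($T{\left(r \right)} = \left(2 r 2 r + 44\right) + r = \left(4 r^{2} + 44\right) + r = \left(44 + 4 r^{2}\right) + r = 44 + r + 4 r^{2}$)
$T{\left(-77 \right)} - 28624 = \left(44 - 77 + 4 \left(-77\right)^{2}\right) - 28624 = \left(44 - 77 + 4 \cdot 5929\right) - 28624 = \left(44 - 77 + 23716\right) - 28624 = 23683 - 28624 = -4941$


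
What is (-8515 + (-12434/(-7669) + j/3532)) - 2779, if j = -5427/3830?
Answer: -1171503674124783/103742857640 ≈ -11292.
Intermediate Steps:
j = -5427/3830 (j = -5427*1/3830 = -5427/3830 ≈ -1.4170)
(-8515 + (-12434/(-7669) + j/3532)) - 2779 = (-8515 + (-12434/(-7669) - 5427/3830/3532)) - 2779 = (-8515 + (-12434*(-1/7669) - 5427/3830*1/3532)) - 2779 = (-8515 + (12434/7669 - 5427/13527560)) - 2779 = (-8515 + 168160061377/103742857640) - 2779 = -883202272743223/103742857640 - 2779 = -1171503674124783/103742857640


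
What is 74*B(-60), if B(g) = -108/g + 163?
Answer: 60976/5 ≈ 12195.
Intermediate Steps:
B(g) = 163 - 108/g
74*B(-60) = 74*(163 - 108/(-60)) = 74*(163 - 108*(-1/60)) = 74*(163 + 9/5) = 74*(824/5) = 60976/5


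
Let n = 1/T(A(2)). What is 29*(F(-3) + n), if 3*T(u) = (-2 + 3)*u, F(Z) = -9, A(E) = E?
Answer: -435/2 ≈ -217.50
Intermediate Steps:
T(u) = u/3 (T(u) = ((-2 + 3)*u)/3 = (1*u)/3 = u/3)
n = 3/2 (n = 1/((⅓)*2) = 1/(⅔) = 3/2 ≈ 1.5000)
29*(F(-3) + n) = 29*(-9 + 3/2) = 29*(-15/2) = -435/2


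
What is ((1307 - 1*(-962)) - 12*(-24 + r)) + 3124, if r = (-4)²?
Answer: 5489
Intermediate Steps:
r = 16
((1307 - 1*(-962)) - 12*(-24 + r)) + 3124 = ((1307 - 1*(-962)) - 12*(-24 + 16)) + 3124 = ((1307 + 962) - 12*(-8)) + 3124 = (2269 + 96) + 3124 = 2365 + 3124 = 5489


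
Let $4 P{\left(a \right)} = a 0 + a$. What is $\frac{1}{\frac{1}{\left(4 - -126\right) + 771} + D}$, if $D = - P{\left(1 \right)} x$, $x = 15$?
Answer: $- \frac{3604}{13511} \approx -0.26675$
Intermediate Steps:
$P{\left(a \right)} = \frac{a}{4}$ ($P{\left(a \right)} = \frac{a 0 + a}{4} = \frac{0 + a}{4} = \frac{a}{4}$)
$D = - \frac{15}{4}$ ($D = - \frac{1}{4} \cdot 1 \cdot 15 = - \frac{15}{4} \approx -3.75$)
$\frac{1}{\frac{1}{\left(4 - -126\right) + 771} + D} = \frac{1}{\frac{1}{\left(4 - -126\right) + 771} - \frac{15}{4}} = \frac{1}{\frac{1}{\left(4 + 126\right) + 771} - \frac{15}{4}} = \frac{1}{\frac{1}{130 + 771} - \frac{15}{4}} = \frac{1}{\frac{1}{901} - \frac{15}{4}} = \frac{1}{- \frac{13511}{3604}} = - \frac{3604}{13511}$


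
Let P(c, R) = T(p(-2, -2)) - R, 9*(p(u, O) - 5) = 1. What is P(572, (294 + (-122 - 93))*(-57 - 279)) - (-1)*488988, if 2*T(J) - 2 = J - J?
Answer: 515533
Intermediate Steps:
p(u, O) = 46/9 (p(u, O) = 5 + (1/9)*1 = 5 + 1/9 = 46/9)
T(J) = 1 (T(J) = 1 + (J - J)/2 = 1 + (1/2)*0 = 1 + 0 = 1)
P(c, R) = 1 - R
P(572, (294 + (-122 - 93))*(-57 - 279)) - (-1)*488988 = (1 - (294 + (-122 - 93))*(-57 - 279)) - (-1)*488988 = (1 - (294 - 215)*(-336)) - 1*(-488988) = (1 - 79*(-336)) + 488988 = (1 - 1*(-26544)) + 488988 = (1 + 26544) + 488988 = 26545 + 488988 = 515533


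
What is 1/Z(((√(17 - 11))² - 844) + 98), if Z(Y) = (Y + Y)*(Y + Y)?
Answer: 1/2190400 ≈ 4.5654e-7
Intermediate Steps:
Z(Y) = 4*Y² (Z(Y) = (2*Y)*(2*Y) = 4*Y²)
1/Z(((√(17 - 11))² - 844) + 98) = 1/(4*(((√(17 - 11))² - 844) + 98)²) = 1/(4*(((√6)² - 844) + 98)²) = 1/(4*((6 - 844) + 98)²) = 1/(4*(-838 + 98)²) = 1/(4*(-740)²) = 1/(4*547600) = 1/2190400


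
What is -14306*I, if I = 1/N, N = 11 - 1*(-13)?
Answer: -7153/12 ≈ -596.08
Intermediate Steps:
N = 24 (N = 11 + 13 = 24)
I = 1/24 ≈ 0.041667
-14306*I = -14306*1/24 = -7153/12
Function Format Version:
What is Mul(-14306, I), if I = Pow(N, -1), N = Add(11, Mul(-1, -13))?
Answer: Rational(-7153, 12) ≈ -596.08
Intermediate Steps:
N = 24 (N = Add(11, 13) = 24)
I = Rational(1, 24) (I = Pow(24, -1) = Rational(1, 24) ≈ 0.041667)
Mul(-14306, I) = Mul(-14306, Rational(1, 24)) = Rational(-7153, 12)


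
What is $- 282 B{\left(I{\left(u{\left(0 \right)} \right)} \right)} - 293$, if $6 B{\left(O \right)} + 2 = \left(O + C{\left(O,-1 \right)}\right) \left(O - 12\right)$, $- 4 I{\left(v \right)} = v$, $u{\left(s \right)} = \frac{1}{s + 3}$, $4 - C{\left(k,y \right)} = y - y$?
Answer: $\frac{291649}{144} \approx 2025.3$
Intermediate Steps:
$C{\left(k,y \right)} = 4$ ($C{\left(k,y \right)} = 4 - \left(y - y\right) = 4 - 0 = 4 + 0 = 4$)
$u{\left(s \right)} = \frac{1}{3 + s}$
$I{\left(v \right)} = - \frac{v}{4}$
$B{\left(O \right)} = - \frac{1}{3} + \frac{\left(-12 + O\right) \left(4 + O\right)}{6}$ ($B{\left(O \right)} = - \frac{1}{3} + \frac{\left(O + 4\right) \left(O - 12\right)}{6} = - \frac{1}{3} + \frac{\left(4 + O\right) \left(-12 + O\right)}{6} = - \frac{1}{3} + \frac{\left(-12 + O\right) \left(4 + O\right)}{6}$)
$- 282 B{\left(I{\left(u{\left(0 \right)} \right)} \right)} - 293 = - 282 \left(- \frac{25}{3} - \frac{4 \left(- \frac{1}{4 \left(3 + 0\right)}\right)}{3} + \frac{\left(- \frac{1}{4 \left(3 + 0\right)}\right)^{2}}{6}\right) - 293 = - 282 \left(- \frac{25}{3} - \frac{4 \left(- \frac{1}{4 \cdot 3}\right)}{3} + \frac{\left(- \frac{1}{4 \cdot 3}\right)^{2}}{6}\right) - 293 = - 282 \left(- \frac{25}{3} - \frac{4 \left(\left(- \frac{1}{4}\right) \frac{1}{3}\right)}{3} + \frac{\left(\left(- \frac{1}{4}\right) \frac{1}{3}\right)^{2}}{6}\right) - 293 = - 282 \left(- \frac{25}{3} - - \frac{1}{9} + \frac{\left(- \frac{1}{12}\right)^{2}}{6}\right) - 293 = - 282 \left(- \frac{25}{3} + \frac{1}{9} + \frac{1}{6} \cdot \frac{1}{144}\right) - 293 = - 282 \left(- \frac{25}{3} + \frac{1}{9} + \frac{1}{864}\right) - 293 = \left(-282\right) \left(- \frac{7103}{864}\right) - 293 = \frac{333841}{144} - 293 = \frac{291649}{144}$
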